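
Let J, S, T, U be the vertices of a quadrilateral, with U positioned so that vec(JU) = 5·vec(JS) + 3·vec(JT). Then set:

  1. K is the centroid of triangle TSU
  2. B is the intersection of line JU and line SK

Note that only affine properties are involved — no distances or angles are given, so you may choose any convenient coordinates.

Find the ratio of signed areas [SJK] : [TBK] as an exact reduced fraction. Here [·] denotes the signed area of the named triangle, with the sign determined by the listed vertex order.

Choose coordinates J = (0, 0), S = (1, 0), T = (0, 1), U = (5, 3).
1. K is the centroid of triangle TSU ⇒ K = (2, 4/3)
2. B is the intersection of line JU and line SK ⇒ B = (20/11, 12/11)
2·[SJK] = -4/3, 2·[TBK] = 14/33
[SJK]:[TBK] = -4/3:14/33 = -22/7

[SJK]:[TBK] = -22/7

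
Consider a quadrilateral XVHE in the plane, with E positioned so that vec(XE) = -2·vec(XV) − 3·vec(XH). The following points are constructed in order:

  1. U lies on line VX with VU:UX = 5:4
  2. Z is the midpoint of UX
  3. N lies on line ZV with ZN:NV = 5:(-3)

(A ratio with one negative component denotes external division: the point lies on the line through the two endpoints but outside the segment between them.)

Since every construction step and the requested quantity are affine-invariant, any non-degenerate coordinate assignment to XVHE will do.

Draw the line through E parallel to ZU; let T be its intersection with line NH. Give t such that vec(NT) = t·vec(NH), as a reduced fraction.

t = -3

Choose coordinates X = (0, 0), V = (1, 0), H = (0, 1), E = (-2, -3).
1. U lies on line VX with VU:UX = 5:4 ⇒ U = (4/9, 0)
2. Z is the midpoint of UX ⇒ Z = (2/9, 0)
3. N lies on line ZV with ZN:NV = 5:(-3) ⇒ N = (13/6, 0)
through E parallel to ZU: direction (2/9, 0); meets NH at T = (26/3, -3)
T = N + t·(H−N) with t = -3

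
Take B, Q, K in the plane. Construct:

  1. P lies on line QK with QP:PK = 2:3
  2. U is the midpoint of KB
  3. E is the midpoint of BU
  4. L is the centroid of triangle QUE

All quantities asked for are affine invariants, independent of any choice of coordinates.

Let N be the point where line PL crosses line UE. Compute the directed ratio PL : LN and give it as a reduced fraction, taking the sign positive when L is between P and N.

Choose coordinates B = (0, 0), Q = (1, 0), K = (0, 1).
1. P lies on line QK with QP:PK = 2:3 ⇒ P = (3/5, 2/5)
2. U is the midpoint of KB ⇒ U = (0, 1/2)
3. E is the midpoint of BU ⇒ E = (0, 1/4)
4. L is the centroid of triangle QUE ⇒ L = (1/3, 1/4)
line PL meets UE at N = (0, 1/16)
L = P + t·(N−P) with t = 4/9, so PL:LN = 4/9:5/9

PL:LN = 4/5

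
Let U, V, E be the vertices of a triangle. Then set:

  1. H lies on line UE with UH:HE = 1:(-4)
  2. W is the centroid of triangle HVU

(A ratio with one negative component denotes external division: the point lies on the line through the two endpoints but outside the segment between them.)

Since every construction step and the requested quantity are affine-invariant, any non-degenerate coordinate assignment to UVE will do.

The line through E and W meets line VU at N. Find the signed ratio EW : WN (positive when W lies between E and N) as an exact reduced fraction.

EW:WN = -10

Assign U = (0, 0), V = (1, 0), E = (0, 1) — the answer is frame-independent, so this choice is without loss of generality.
1. H lies on line UE with UH:HE = 1:(-4) ⇒ H = (0, -1/3)
2. W is the centroid of triangle HVU ⇒ W = (1/3, -1/9)
line EW meets VU at N = (3/10, 0)
W = E + t·(N−E) with t = 10/9, so EW:WN = 10/9:-1/9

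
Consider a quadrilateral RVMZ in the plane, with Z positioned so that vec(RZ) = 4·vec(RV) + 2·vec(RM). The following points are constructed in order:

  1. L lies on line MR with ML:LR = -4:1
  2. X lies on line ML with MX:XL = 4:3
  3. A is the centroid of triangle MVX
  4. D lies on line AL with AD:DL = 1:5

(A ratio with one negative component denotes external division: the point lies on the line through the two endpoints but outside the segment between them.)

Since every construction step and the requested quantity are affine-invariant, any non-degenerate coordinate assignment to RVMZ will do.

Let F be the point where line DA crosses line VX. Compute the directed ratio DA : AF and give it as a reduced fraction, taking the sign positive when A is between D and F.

Assign R = (0, 0), V = (1, 0), M = (0, 1), Z = (4, 2) — the answer is frame-independent, so this choice is without loss of generality.
1. L lies on line MR with ML:LR = -4:1 ⇒ L = (0, -1/3)
2. X lies on line ML with MX:XL = 4:3 ⇒ X = (0, 5/21)
3. A is the centroid of triangle MVX ⇒ A = (1/3, 26/63)
4. D lies on line AL with AD:DL = 1:5 ⇒ D = (5/18, 109/378)
line DA meets VX at F = (3/13, 50/273)
A = D + t·(F−D) with t = -13/11, so DA:AF = -13/11:24/11

DA:AF = -13/24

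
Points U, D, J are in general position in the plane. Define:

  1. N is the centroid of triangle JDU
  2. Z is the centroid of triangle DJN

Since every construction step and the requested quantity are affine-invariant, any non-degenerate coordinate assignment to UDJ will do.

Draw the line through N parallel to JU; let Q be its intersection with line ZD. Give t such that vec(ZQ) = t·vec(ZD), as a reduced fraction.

t = -1/5

Work in coordinates with U = (0, 0), D = (1, 0), J = (0, 1).
1. N is the centroid of triangle JDU ⇒ N = (1/3, 1/3)
2. Z is the centroid of triangle DJN ⇒ Z = (4/9, 4/9)
through N parallel to JU: direction (0, -1); meets ZD at Q = (1/3, 8/15)
Q = Z + t·(D−Z) with t = -1/5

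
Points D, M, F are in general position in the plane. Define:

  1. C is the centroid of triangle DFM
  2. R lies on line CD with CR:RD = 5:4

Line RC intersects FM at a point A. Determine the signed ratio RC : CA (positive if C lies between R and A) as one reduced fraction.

Assign D = (0, 0), M = (1, 0), F = (0, 1) — the answer is frame-independent, so this choice is without loss of generality.
1. C is the centroid of triangle DFM ⇒ C = (1/3, 1/3)
2. R lies on line CD with CR:RD = 5:4 ⇒ R = (4/27, 4/27)
line RC meets FM at A = (1/2, 1/2)
C = R + t·(A−R) with t = 10/19, so RC:CA = 10/19:9/19

RC:CA = 10/9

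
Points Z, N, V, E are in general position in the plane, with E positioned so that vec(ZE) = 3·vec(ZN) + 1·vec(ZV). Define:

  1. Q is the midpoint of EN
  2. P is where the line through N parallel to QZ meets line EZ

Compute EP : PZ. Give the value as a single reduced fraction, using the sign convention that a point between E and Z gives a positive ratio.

EP:PZ = -2

Assign Z = (0, 0), N = (1, 0), V = (0, 1), E = (3, 1) — the answer is frame-independent, so this choice is without loss of generality.
1. Q is the midpoint of EN ⇒ Q = (2, 1/2)
2. P is where the line through N parallel to QZ meets line EZ ⇒ P = (-3, -1)
P = E + t·(Z−E) with t = 2, so EP:PZ = t:(1−t) = 2:-1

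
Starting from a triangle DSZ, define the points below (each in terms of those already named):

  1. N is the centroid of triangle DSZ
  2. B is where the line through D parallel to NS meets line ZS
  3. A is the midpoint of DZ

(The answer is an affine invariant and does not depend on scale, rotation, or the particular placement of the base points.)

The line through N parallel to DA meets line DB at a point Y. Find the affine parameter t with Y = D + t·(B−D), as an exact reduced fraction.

Set D = (0, 0), S = (1, 0), Z = (0, 1); any affine frame gives the same invariant.
1. N is the centroid of triangle DSZ ⇒ N = (1/3, 1/3)
2. B is where the line through D parallel to NS meets line ZS ⇒ B = (2, -1)
3. A is the midpoint of DZ ⇒ A = (0, 1/2)
through N parallel to DA: direction (0, 1/2); meets DB at Y = (1/3, -1/6)
Y = D + t·(B−D) with t = 1/6

t = 1/6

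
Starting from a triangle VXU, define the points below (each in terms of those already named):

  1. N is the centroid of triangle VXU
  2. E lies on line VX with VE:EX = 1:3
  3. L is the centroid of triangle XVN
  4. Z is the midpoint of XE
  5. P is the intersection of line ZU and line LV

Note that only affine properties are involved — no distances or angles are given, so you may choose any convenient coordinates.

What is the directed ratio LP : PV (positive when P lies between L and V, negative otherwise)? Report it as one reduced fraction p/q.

Assign V = (0, 0), X = (1, 0), U = (0, 1) — the answer is frame-independent, so this choice is without loss of generality.
1. N is the centroid of triangle VXU ⇒ N = (1/3, 1/3)
2. E lies on line VX with VE:EX = 1:3 ⇒ E = (1/4, 0)
3. L is the centroid of triangle XVN ⇒ L = (4/9, 1/9)
4. Z is the midpoint of XE ⇒ Z = (5/8, 0)
5. P is the intersection of line ZU and line LV ⇒ P = (20/37, 5/37)
P = L + t·(V−L) with t = -8/37, so LP:PV = t:(1−t) = -8/37:45/37

LP:PV = -8/45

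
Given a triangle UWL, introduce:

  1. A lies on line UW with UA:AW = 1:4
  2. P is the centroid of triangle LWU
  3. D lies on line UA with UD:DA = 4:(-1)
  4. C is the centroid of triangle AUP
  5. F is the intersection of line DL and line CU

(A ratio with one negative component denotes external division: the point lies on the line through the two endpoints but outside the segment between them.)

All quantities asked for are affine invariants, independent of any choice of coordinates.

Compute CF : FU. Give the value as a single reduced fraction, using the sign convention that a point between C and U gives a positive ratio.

Choose coordinates U = (0, 0), W = (1, 0), L = (0, 1).
1. A lies on line UW with UA:AW = 1:4 ⇒ A = (1/5, 0)
2. P is the centroid of triangle LWU ⇒ P = (1/3, 1/3)
3. D lies on line UA with UD:DA = 4:(-1) ⇒ D = (4/15, 0)
4. C is the centroid of triangle AUP ⇒ C = (8/45, 1/9)
5. F is the intersection of line DL and line CU ⇒ F = (8/35, 1/7)
F = C + t·(U−C) with t = -2/7, so CF:FU = t:(1−t) = -2/7:9/7

CF:FU = -2/9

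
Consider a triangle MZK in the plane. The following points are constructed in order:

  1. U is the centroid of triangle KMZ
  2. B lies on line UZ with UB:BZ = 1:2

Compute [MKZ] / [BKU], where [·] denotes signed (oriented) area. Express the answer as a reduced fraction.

Assign M = (0, 0), Z = (1, 0), K = (0, 1) — the answer is frame-independent, so this choice is without loss of generality.
1. U is the centroid of triangle KMZ ⇒ U = (1/3, 1/3)
2. B lies on line UZ with UB:BZ = 1:2 ⇒ B = (5/9, 2/9)
2·[MKZ] = -1, 2·[BKU] = 1/9
[MKZ]:[BKU] = -1:1/9 = -9

[MKZ]:[BKU] = -9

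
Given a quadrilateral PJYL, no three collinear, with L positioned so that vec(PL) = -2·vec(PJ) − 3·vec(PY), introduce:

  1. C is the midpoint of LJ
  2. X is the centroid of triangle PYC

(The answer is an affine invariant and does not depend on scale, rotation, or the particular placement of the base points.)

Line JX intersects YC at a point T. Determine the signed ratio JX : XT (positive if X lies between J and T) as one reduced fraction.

Choose coordinates P = (0, 0), J = (1, 0), Y = (0, 1), L = (-2, -3).
1. C is the midpoint of LJ ⇒ C = (-1/2, -3/2)
2. X is the centroid of triangle PYC ⇒ X = (-1/6, -1/6)
line JX meets YC at T = (-4/17, -3/17)
X = J + t·(T−J) with t = 17/18, so JX:XT = 17/18:1/18

JX:XT = 17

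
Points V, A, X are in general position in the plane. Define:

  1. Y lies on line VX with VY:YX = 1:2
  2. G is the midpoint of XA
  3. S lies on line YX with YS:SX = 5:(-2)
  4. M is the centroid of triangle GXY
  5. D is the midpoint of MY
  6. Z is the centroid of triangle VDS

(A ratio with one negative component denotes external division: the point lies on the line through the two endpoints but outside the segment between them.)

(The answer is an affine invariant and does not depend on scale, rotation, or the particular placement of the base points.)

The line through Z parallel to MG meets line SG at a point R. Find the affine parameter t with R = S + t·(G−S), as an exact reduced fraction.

Choose coordinates V = (0, 0), A = (1, 0), X = (0, 1).
1. Y lies on line VX with VY:YX = 1:2 ⇒ Y = (0, 1/3)
2. G is the midpoint of XA ⇒ G = (1/2, 1/2)
3. S lies on line YX with YS:SX = 5:(-2) ⇒ S = (0, 13/9)
4. M is the centroid of triangle GXY ⇒ M = (1/6, 11/18)
5. D is the midpoint of MY ⇒ D = (1/12, 17/36)
6. Z is the centroid of triangle VDS ⇒ Z = (1/36, 23/36)
through Z parallel to MG: direction (1/3, -1/9); meets SG at R = (43/84, 361/756)
R = S + t·(G−S) with t = 43/42

t = 43/42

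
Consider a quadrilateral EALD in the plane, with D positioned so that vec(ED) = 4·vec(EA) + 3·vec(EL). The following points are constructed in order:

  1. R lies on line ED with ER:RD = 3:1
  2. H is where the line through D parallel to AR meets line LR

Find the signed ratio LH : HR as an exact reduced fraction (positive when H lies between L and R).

Choose coordinates E = (0, 0), A = (1, 0), L = (0, 1), D = (4, 3).
1. R lies on line ED with ER:RD = 3:1 ⇒ R = (3, 9/4)
2. H is where the line through D parallel to AR meets line LR ⇒ H = (60/17, 42/17)
H = L + t·(R−L) with t = 20/17, so LH:HR = t:(1−t) = 20/17:-3/17

LH:HR = -20/3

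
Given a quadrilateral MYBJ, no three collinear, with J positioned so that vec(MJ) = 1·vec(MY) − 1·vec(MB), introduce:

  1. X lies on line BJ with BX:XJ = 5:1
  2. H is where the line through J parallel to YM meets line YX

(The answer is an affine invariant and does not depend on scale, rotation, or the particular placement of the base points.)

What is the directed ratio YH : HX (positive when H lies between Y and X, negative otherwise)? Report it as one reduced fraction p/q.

Assign M = (0, 0), Y = (1, 0), B = (0, 1), J = (1, -1) — the answer is frame-independent, so this choice is without loss of generality.
1. X lies on line BJ with BX:XJ = 5:1 ⇒ X = (5/6, -2/3)
2. H is where the line through J parallel to YM meets line YX ⇒ H = (3/4, -1)
H = Y + t·(X−Y) with t = 3/2, so YH:HX = t:(1−t) = 3/2:-1/2

YH:HX = -3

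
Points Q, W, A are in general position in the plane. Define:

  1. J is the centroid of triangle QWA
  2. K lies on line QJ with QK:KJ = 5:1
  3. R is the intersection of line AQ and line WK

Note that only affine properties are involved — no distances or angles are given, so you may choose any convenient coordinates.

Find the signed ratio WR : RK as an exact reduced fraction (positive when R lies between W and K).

WR:RK = -18/5

Work in coordinates with Q = (0, 0), W = (1, 0), A = (0, 1).
1. J is the centroid of triangle QWA ⇒ J = (1/3, 1/3)
2. K lies on line QJ with QK:KJ = 5:1 ⇒ K = (5/18, 5/18)
3. R is the intersection of line AQ and line WK ⇒ R = (0, 5/13)
R = W + t·(K−W) with t = 18/13, so WR:RK = t:(1−t) = 18/13:-5/13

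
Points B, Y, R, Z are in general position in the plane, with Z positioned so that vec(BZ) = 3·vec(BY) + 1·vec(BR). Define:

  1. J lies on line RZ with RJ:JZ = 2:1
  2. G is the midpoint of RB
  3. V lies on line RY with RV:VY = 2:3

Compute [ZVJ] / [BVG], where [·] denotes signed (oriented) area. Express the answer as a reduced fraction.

[ZVJ]:[BVG] = -2

Assign B = (0, 0), Y = (1, 0), R = (0, 1), Z = (3, 1) — the answer is frame-independent, so this choice is without loss of generality.
1. J lies on line RZ with RJ:JZ = 2:1 ⇒ J = (2, 1)
2. G is the midpoint of RB ⇒ G = (0, 1/2)
3. V lies on line RY with RV:VY = 2:3 ⇒ V = (2/5, 3/5)
2·[ZVJ] = -2/5, 2·[BVG] = 1/5
[ZVJ]:[BVG] = -2/5:1/5 = -2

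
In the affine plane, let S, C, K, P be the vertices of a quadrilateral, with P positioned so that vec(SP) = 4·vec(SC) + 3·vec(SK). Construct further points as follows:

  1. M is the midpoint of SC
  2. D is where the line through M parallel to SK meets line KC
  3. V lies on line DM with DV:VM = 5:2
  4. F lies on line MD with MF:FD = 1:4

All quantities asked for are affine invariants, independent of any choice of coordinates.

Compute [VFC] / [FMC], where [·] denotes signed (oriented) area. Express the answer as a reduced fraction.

Set S = (0, 0), C = (1, 0), K = (0, 1), P = (4, 3); any affine frame gives the same invariant.
1. M is the midpoint of SC ⇒ M = (1/2, 0)
2. D is where the line through M parallel to SK meets line KC ⇒ D = (1/2, 1/2)
3. V lies on line DM with DV:VM = 5:2 ⇒ V = (1/2, 1/7)
4. F lies on line MD with MF:FD = 1:4 ⇒ F = (1/2, 1/10)
2·[VFC] = 3/140, 2·[FMC] = 1/20
[VFC]:[FMC] = 3/140:1/20 = 3/7

[VFC]:[FMC] = 3/7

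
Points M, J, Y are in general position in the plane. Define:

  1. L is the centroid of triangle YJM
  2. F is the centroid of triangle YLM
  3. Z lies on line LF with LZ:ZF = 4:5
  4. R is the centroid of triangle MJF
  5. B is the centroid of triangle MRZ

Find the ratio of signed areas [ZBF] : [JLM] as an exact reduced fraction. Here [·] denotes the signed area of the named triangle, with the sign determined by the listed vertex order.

Choose coordinates M = (0, 0), J = (1, 0), Y = (0, 1).
1. L is the centroid of triangle YJM ⇒ L = (1/3, 1/3)
2. F is the centroid of triangle YLM ⇒ F = (1/9, 4/9)
3. Z lies on line LF with LZ:ZF = 4:5 ⇒ Z = (19/81, 31/81)
4. R is the centroid of triangle MJF ⇒ R = (10/27, 4/27)
5. B is the centroid of triangle MRZ ⇒ B = (49/243, 43/243)
2·[ZBF] = -20/729, 2·[JLM] = 1/3
[ZBF]:[JLM] = -20/729:1/3 = -20/243

[ZBF]:[JLM] = -20/243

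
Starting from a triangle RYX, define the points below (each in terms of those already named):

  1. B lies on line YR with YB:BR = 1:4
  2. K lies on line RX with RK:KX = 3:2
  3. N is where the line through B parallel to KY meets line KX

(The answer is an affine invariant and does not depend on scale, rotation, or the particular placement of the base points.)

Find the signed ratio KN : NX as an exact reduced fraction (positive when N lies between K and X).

Set R = (0, 0), Y = (1, 0), X = (0, 1); any affine frame gives the same invariant.
1. B lies on line YR with YB:BR = 1:4 ⇒ B = (4/5, 0)
2. K lies on line RX with RK:KX = 3:2 ⇒ K = (0, 3/5)
3. N is where the line through B parallel to KY meets line KX ⇒ N = (0, 12/25)
N = K + t·(X−K) with t = -3/10, so KN:NX = t:(1−t) = -3/10:13/10

KN:NX = -3/13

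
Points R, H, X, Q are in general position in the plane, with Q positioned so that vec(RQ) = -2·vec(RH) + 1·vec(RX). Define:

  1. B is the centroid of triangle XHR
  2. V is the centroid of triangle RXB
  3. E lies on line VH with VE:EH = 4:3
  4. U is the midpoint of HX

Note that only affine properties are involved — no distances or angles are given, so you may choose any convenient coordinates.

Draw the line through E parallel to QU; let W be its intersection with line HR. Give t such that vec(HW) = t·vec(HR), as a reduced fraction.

Assign R = (0, 0), H = (1, 0), X = (0, 1), Q = (-2, 1) — the answer is frame-independent, so this choice is without loss of generality.
1. B is the centroid of triangle XHR ⇒ B = (1/3, 1/3)
2. V is the centroid of triangle RXB ⇒ V = (1/9, 4/9)
3. E lies on line VH with VE:EH = 4:3 ⇒ E = (13/21, 4/21)
4. U is the midpoint of HX ⇒ U = (1/2, 1/2)
through E parallel to QU: direction (5/2, -1/2); meets HR at W = (11/7, 0)
W = H + t·(R−H) with t = -4/7

t = -4/7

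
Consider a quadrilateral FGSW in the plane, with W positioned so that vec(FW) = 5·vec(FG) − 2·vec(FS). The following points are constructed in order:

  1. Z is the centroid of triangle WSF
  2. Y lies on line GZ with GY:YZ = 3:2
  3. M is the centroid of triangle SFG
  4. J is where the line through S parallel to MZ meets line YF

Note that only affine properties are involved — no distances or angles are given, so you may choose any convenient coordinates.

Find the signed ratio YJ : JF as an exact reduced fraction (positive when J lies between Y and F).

YJ:JF = -1/2

Work in coordinates with F = (0, 0), G = (1, 0), S = (0, 1), W = (5, -2).
1. Z is the centroid of triangle WSF ⇒ Z = (5/3, -1/3)
2. Y lies on line GZ with GY:YZ = 3:2 ⇒ Y = (7/5, -1/5)
3. M is the centroid of triangle SFG ⇒ M = (1/3, 1/3)
4. J is where the line through S parallel to MZ meets line YF ⇒ J = (14/5, -2/5)
J = Y + t·(F−Y) with t = -1, so YJ:JF = t:(1−t) = -1:2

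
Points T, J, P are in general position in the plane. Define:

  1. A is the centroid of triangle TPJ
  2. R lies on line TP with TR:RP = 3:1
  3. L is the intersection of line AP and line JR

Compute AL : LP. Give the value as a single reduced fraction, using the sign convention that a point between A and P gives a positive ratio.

AL:LP = 2/3

Choose coordinates T = (0, 0), J = (1, 0), P = (0, 1).
1. A is the centroid of triangle TPJ ⇒ A = (1/3, 1/3)
2. R lies on line TP with TR:RP = 3:1 ⇒ R = (0, 3/4)
3. L is the intersection of line AP and line JR ⇒ L = (1/5, 3/5)
L = A + t·(P−A) with t = 2/5, so AL:LP = t:(1−t) = 2/5:3/5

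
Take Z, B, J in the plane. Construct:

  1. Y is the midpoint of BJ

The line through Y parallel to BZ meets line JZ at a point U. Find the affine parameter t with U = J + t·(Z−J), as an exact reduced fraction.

Assign Z = (0, 0), B = (1, 0), J = (0, 1) — the answer is frame-independent, so this choice is without loss of generality.
1. Y is the midpoint of BJ ⇒ Y = (1/2, 1/2)
through Y parallel to BZ: direction (-1, 0); meets JZ at U = (0, 1/2)
U = J + t·(Z−J) with t = 1/2

t = 1/2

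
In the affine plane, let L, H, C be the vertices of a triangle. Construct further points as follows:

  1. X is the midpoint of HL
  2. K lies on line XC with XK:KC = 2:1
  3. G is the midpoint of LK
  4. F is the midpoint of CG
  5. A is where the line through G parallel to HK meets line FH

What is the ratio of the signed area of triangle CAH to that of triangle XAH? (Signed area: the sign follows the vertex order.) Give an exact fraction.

Choose coordinates L = (0, 0), H = (1, 0), C = (0, 1).
1. X is the midpoint of HL ⇒ X = (1/2, 0)
2. K lies on line XC with XK:KC = 2:1 ⇒ K = (1/6, 2/3)
3. G is the midpoint of LK ⇒ G = (1/12, 1/3)
4. F is the midpoint of CG ⇒ F = (1/24, 2/3)
5. A is where the line through G parallel to HK meets line FH ⇒ A = (-17/6, 8/3)
2·[CAH] = 7/6, 2·[XAH] = -4/3
[CAH]:[XAH] = 7/6:-4/3 = -7/8

[CAH]:[XAH] = -7/8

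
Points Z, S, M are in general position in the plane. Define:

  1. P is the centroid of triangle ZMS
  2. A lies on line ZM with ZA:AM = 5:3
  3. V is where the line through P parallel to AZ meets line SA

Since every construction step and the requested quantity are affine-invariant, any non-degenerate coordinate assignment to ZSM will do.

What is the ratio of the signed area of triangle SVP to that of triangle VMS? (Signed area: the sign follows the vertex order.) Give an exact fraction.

[SVP]:[VMS] = -2/9

Work in coordinates with Z = (0, 0), S = (1, 0), M = (0, 1).
1. P is the centroid of triangle ZMS ⇒ P = (1/3, 1/3)
2. A lies on line ZM with ZA:AM = 5:3 ⇒ A = (0, 5/8)
3. V is where the line through P parallel to AZ meets line SA ⇒ V = (1/3, 5/12)
2·[SVP] = 1/18, 2·[VMS] = -1/4
[SVP]:[VMS] = 1/18:-1/4 = -2/9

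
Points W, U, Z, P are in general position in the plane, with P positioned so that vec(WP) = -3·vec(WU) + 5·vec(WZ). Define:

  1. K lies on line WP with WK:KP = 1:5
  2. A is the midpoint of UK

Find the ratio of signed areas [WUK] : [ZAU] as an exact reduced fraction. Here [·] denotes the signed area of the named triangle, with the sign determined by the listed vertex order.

Choose coordinates W = (0, 0), U = (1, 0), Z = (0, 1), P = (-3, 5).
1. K lies on line WP with WK:KP = 1:5 ⇒ K = (-1/2, 5/6)
2. A is the midpoint of UK ⇒ A = (1/4, 5/12)
2·[WUK] = 5/6, 2·[ZAU] = 1/3
[WUK]:[ZAU] = 5/6:1/3 = 5/2

[WUK]:[ZAU] = 5/2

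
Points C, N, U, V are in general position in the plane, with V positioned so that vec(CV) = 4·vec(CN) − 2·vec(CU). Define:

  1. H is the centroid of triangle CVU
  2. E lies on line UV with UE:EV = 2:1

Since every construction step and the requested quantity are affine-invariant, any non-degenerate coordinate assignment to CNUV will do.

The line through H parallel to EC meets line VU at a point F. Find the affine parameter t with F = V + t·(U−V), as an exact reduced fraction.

Choose coordinates C = (0, 0), N = (1, 0), U = (0, 1), V = (4, -2).
1. H is the centroid of triangle CVU ⇒ H = (4/3, -1/3)
2. E lies on line UV with UE:EV = 2:1 ⇒ E = (8/3, -1)
through H parallel to EC: direction (-8/3, 1); meets VU at F = (20/9, -2/3)
F = V + t·(U−V) with t = 4/9

t = 4/9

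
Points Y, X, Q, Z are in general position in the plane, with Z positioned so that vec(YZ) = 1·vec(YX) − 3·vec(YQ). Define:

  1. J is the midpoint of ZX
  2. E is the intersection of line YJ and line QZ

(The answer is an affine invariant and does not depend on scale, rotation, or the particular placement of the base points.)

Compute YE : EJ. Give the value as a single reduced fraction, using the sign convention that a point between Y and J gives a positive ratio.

Work in coordinates with Y = (0, 0), X = (1, 0), Q = (0, 1), Z = (1, -3).
1. J is the midpoint of ZX ⇒ J = (1, -3/2)
2. E is the intersection of line YJ and line QZ ⇒ E = (2/5, -3/5)
E = Y + t·(J−Y) with t = 2/5, so YE:EJ = t:(1−t) = 2/5:3/5

YE:EJ = 2/3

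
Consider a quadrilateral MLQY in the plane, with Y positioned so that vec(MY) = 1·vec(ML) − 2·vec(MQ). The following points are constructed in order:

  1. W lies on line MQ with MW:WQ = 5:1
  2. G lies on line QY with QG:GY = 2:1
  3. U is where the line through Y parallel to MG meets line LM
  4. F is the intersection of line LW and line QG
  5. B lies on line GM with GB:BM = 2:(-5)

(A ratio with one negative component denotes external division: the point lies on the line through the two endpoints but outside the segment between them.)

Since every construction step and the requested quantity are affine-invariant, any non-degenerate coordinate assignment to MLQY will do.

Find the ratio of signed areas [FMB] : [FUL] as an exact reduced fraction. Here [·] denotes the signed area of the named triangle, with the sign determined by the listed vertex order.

[FMB]:[FUL] = 23/24

Work in coordinates with M = (0, 0), L = (1, 0), Q = (0, 1), Y = (1, -2).
1. W lies on line MQ with MW:WQ = 5:1 ⇒ W = (0, 5/6)
2. G lies on line QY with QG:GY = 2:1 ⇒ G = (2/3, -1)
3. U is where the line through Y parallel to MG meets line LM ⇒ U = (-1/3, 0)
4. F is the intersection of line LW and line QG ⇒ F = (1/13, 10/13)
5. B lies on line GM with GB:BM = 2:(-5) ⇒ B = (10/9, -5/3)
2·[FMB] = 115/117, 2·[FUL] = 40/39
[FMB]:[FUL] = 115/117:40/39 = 23/24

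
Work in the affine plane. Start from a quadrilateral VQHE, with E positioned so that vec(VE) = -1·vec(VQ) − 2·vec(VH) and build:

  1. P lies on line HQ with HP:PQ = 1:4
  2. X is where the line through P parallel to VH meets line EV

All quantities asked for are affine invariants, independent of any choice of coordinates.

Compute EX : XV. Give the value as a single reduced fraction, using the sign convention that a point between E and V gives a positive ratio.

Set V = (0, 0), Q = (1, 0), H = (0, 1), E = (-1, -2); any affine frame gives the same invariant.
1. P lies on line HQ with HP:PQ = 1:4 ⇒ P = (1/5, 4/5)
2. X is where the line through P parallel to VH meets line EV ⇒ X = (1/5, 2/5)
X = E + t·(V−E) with t = 6/5, so EX:XV = t:(1−t) = 6/5:-1/5

EX:XV = -6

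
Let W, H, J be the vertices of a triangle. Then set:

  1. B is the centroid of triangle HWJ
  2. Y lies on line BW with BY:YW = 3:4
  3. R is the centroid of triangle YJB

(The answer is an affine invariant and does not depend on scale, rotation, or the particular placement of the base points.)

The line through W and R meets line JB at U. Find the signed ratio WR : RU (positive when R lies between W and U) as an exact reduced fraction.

WR:RU = 6

Choose coordinates W = (0, 0), H = (1, 0), J = (0, 1).
1. B is the centroid of triangle HWJ ⇒ B = (1/3, 1/3)
2. Y lies on line BW with BY:YW = 3:4 ⇒ Y = (4/21, 4/21)
3. R is the centroid of triangle YJB ⇒ R = (11/63, 32/63)
line WR meets JB at U = (11/54, 16/27)
R = W + t·(U−W) with t = 6/7, so WR:RU = 6/7:1/7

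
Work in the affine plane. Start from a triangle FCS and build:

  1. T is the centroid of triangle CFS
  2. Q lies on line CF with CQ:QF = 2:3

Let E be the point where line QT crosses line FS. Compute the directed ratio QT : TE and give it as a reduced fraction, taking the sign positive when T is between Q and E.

Assign F = (0, 0), C = (1, 0), S = (0, 1) — the answer is frame-independent, so this choice is without loss of generality.
1. T is the centroid of triangle CFS ⇒ T = (1/3, 1/3)
2. Q lies on line CF with CQ:QF = 2:3 ⇒ Q = (3/5, 0)
line QT meets FS at E = (0, 3/4)
T = Q + t·(E−Q) with t = 4/9, so QT:TE = 4/9:5/9

QT:TE = 4/5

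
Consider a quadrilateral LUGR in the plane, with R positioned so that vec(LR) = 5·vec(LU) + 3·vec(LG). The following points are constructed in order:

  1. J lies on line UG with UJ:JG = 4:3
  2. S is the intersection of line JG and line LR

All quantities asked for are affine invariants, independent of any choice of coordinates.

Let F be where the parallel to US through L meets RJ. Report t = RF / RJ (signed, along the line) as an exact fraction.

Choose coordinates L = (0, 0), U = (1, 0), G = (0, 1), R = (5, 3).
1. J lies on line UG with UJ:JG = 4:3 ⇒ J = (3/7, 4/7)
2. S is the intersection of line JG and line LR ⇒ S = (5/8, 3/8)
through L parallel to US: direction (-3/8, 3/8); meets RJ at F = (-11/49, 11/49)
F = R + t·(J−R) with t = 8/7

t = 8/7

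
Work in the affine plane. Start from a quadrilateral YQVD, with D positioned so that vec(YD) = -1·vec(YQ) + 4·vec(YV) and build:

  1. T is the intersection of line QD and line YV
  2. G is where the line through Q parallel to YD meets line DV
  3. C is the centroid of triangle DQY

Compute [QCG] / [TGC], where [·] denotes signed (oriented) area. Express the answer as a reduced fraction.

[QCG]:[TGC] = -8/3

Assign Y = (0, 0), Q = (1, 0), V = (0, 1), D = (-1, 4) — the answer is frame-independent, so this choice is without loss of generality.
1. T is the intersection of line QD and line YV ⇒ T = (0, 2)
2. G is where the line through Q parallel to YD meets line DV ⇒ G = (3, -8)
3. C is the centroid of triangle DQY ⇒ C = (0, 4/3)
2·[QCG] = 16/3, 2·[TGC] = -2
[QCG]:[TGC] = 16/3:-2 = -8/3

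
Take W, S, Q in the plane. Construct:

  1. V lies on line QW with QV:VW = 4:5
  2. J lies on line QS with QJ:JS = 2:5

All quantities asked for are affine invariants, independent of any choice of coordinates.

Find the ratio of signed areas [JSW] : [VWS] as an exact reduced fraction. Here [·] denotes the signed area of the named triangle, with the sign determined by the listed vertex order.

Work in coordinates with W = (0, 0), S = (1, 0), Q = (0, 1).
1. V lies on line QW with QV:VW = 4:5 ⇒ V = (0, 5/9)
2. J lies on line QS with QJ:JS = 2:5 ⇒ J = (2/7, 5/7)
2·[JSW] = -5/7, 2·[VWS] = 5/9
[JSW]:[VWS] = -5/7:5/9 = -9/7

[JSW]:[VWS] = -9/7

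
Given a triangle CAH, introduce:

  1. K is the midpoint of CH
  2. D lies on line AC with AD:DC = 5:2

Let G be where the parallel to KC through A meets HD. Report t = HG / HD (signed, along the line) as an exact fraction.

t = 7/2

Set C = (0, 0), A = (1, 0), H = (0, 1); any affine frame gives the same invariant.
1. K is the midpoint of CH ⇒ K = (0, 1/2)
2. D lies on line AC with AD:DC = 5:2 ⇒ D = (2/7, 0)
through A parallel to KC: direction (0, -1/2); meets HD at G = (1, -5/2)
G = H + t·(D−H) with t = 7/2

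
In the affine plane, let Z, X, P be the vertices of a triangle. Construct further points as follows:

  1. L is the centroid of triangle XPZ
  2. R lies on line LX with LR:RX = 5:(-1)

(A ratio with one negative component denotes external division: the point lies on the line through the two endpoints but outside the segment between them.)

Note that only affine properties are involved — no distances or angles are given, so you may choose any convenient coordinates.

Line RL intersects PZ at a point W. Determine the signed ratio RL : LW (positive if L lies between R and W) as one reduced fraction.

Set Z = (0, 0), X = (1, 0), P = (0, 1); any affine frame gives the same invariant.
1. L is the centroid of triangle XPZ ⇒ L = (1/3, 1/3)
2. R lies on line LX with LR:RX = 5:(-1) ⇒ R = (7/6, -1/12)
line RL meets PZ at W = (0, 1/2)
L = R + t·(W−R) with t = 5/7, so RL:LW = 5/7:2/7

RL:LW = 5/2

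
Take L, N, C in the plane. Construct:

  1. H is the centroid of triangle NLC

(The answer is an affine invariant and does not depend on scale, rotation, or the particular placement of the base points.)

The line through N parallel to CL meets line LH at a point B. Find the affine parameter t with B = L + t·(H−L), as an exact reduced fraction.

Assign L = (0, 0), N = (1, 0), C = (0, 1) — the answer is frame-independent, so this choice is without loss of generality.
1. H is the centroid of triangle NLC ⇒ H = (1/3, 1/3)
through N parallel to CL: direction (0, -1); meets LH at B = (1, 1)
B = L + t·(H−L) with t = 3

t = 3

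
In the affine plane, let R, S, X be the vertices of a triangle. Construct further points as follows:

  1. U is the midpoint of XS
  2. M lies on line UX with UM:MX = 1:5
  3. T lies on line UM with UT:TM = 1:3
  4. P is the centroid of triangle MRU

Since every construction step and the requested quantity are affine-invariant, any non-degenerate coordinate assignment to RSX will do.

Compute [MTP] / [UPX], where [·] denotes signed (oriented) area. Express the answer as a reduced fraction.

[MTP]:[UPX] = 1/8

Set R = (0, 0), S = (1, 0), X = (0, 1); any affine frame gives the same invariant.
1. U is the midpoint of XS ⇒ U = (1/2, 1/2)
2. M lies on line UX with UM:MX = 1:5 ⇒ M = (5/12, 7/12)
3. T lies on line UM with UT:TM = 1:3 ⇒ T = (23/48, 25/48)
4. P is the centroid of triangle MRU ⇒ P = (11/36, 13/36)
2·[MTP] = -1/48, 2·[UPX] = -1/6
[MTP]:[UPX] = -1/48:-1/6 = 1/8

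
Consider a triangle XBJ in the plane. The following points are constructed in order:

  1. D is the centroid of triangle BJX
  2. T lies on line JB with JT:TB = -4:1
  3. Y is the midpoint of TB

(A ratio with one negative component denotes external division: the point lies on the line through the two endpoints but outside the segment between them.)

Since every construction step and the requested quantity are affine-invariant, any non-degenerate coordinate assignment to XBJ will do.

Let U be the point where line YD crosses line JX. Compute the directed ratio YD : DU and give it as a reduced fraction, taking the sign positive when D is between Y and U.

Set X = (0, 0), B = (1, 0), J = (0, 1); any affine frame gives the same invariant.
1. D is the centroid of triangle BJX ⇒ D = (1/3, 1/3)
2. T lies on line JB with JT:TB = -4:1 ⇒ T = (4/3, -1/3)
3. Y is the midpoint of TB ⇒ Y = (7/6, -1/6)
line YD meets JX at U = (0, 8/15)
D = Y + t·(U−Y) with t = 5/7, so YD:DU = 5/7:2/7

YD:DU = 5/2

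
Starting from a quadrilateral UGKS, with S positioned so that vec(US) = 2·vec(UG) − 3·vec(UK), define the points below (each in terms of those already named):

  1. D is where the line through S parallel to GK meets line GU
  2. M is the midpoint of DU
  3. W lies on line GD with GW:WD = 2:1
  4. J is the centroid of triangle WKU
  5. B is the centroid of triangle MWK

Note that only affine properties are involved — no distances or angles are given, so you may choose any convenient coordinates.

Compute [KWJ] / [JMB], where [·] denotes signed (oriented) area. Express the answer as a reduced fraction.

[KWJ]:[JMB] = -2

Work in coordinates with U = (0, 0), G = (1, 0), K = (0, 1), S = (2, -3).
1. D is where the line through S parallel to GK meets line GU ⇒ D = (-1, 0)
2. M is the midpoint of DU ⇒ M = (-1/2, 0)
3. W lies on line GD with GW:WD = 2:1 ⇒ W = (-1/3, 0)
4. J is the centroid of triangle WKU ⇒ J = (-1/9, 1/3)
5. B is the centroid of triangle MWK ⇒ B = (-5/18, 1/3)
2·[KWJ] = 1/9, 2·[JMB] = -1/18
[KWJ]:[JMB] = 1/9:-1/18 = -2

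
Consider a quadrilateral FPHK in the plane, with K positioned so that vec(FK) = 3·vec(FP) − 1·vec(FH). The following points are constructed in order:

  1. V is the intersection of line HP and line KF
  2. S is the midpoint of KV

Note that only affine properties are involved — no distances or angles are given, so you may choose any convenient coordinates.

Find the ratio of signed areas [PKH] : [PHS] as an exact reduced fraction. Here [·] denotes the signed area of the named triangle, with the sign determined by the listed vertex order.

Assign F = (0, 0), P = (1, 0), H = (0, 1), K = (3, -1) — the answer is frame-independent, so this choice is without loss of generality.
1. V is the intersection of line HP and line KF ⇒ V = (3/2, -1/2)
2. S is the midpoint of KV ⇒ S = (9/4, -3/4)
2·[PKH] = 1, 2·[PHS] = -1/2
[PKH]:[PHS] = 1:-1/2 = -2

[PKH]:[PHS] = -2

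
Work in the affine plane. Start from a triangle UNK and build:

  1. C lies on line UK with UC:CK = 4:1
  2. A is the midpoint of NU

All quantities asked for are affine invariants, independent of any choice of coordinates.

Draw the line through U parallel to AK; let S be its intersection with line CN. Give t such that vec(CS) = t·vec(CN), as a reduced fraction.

t = -2/3

Set U = (0, 0), N = (1, 0), K = (0, 1); any affine frame gives the same invariant.
1. C lies on line UK with UC:CK = 4:1 ⇒ C = (0, 4/5)
2. A is the midpoint of NU ⇒ A = (1/2, 0)
through U parallel to AK: direction (-1/2, 1); meets CN at S = (-2/3, 4/3)
S = C + t·(N−C) with t = -2/3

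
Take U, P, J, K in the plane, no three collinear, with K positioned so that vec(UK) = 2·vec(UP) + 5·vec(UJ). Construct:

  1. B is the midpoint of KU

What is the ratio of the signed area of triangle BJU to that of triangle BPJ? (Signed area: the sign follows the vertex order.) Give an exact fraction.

Assign U = (0, 0), P = (1, 0), J = (0, 1), K = (2, 5) — the answer is frame-independent, so this choice is without loss of generality.
1. B is the midpoint of KU ⇒ B = (1, 5/2)
2·[BJU] = 1, 2·[BPJ] = -5/2
[BJU]:[BPJ] = 1:-5/2 = -2/5

[BJU]:[BPJ] = -2/5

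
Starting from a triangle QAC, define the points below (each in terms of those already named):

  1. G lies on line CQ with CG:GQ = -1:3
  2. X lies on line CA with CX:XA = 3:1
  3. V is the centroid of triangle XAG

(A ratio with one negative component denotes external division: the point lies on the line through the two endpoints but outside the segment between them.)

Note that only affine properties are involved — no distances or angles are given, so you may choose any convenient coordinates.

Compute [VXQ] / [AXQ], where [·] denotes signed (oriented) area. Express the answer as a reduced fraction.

Assign Q = (0, 0), A = (1, 0), C = (0, 1) — the answer is frame-independent, so this choice is without loss of generality.
1. G lies on line CQ with CG:GQ = -1:3 ⇒ G = (0, 3/2)
2. X lies on line CA with CX:XA = 3:1 ⇒ X = (3/4, 1/4)
3. V is the centroid of triangle XAG ⇒ V = (7/12, 7/12)
2·[VXQ] = -7/24, 2·[AXQ] = 1/4
[VXQ]:[AXQ] = -7/24:1/4 = -7/6

[VXQ]:[AXQ] = -7/6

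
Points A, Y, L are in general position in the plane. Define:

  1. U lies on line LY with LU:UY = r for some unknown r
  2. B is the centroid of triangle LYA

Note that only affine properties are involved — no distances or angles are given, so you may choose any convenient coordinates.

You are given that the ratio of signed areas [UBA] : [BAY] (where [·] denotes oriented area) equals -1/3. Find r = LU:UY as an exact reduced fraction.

Assign A = (0, 0), Y = (1, 0), L = (0, 1) — the answer is frame-independent, so this choice is without loss of generality.
1. With LU:UY = r, write λ = r/(r+1) so U = L + λ·(Y−L); U is affine-linear in λ
2. B is the centroid of triangle LYA ⇒ B = (1/3, 1/3)
Every point depending on U is an affine combination of U and λ-independent points, so each such coordinate is linear in λ; the λ² term in each signed area is a multiple of (Y−L)×(Y−L) = 0, so 2·[UBA] and 2·[BAY] are each linear in λ. Evaluating at λ=0 and λ=1:
  2·[UBA] = 2/3·λ − 1/3,   2·[BAY] = 1/3
So [UBA]:[BAY] = (2/3·λ − 1/3) / (1/3). Setting this equal to -1/3:
  2/3·λ − 1/3 = -1/3·(1/3)  ⇒  λ = 1/3
Then r = λ/(1−λ) = (1/3)/(2/3) = 1/2. Check: with r = 1/2, U = (1/3, 2/3) and [UBA]:[BAY] = -1/3 as required.

r = 1/2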